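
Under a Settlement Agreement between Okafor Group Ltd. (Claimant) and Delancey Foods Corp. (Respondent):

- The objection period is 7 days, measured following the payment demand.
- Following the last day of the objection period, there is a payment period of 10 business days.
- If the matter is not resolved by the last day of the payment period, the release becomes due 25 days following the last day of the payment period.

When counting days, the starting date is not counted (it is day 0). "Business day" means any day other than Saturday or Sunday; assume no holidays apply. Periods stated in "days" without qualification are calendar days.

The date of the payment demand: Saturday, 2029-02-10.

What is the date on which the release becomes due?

The last day of the objection period: 7 calendar days after 2029-02-10 is 2029-02-17.
The last day of the payment period: counting 10 business days from Saturday, 2029-02-17 (Feb 19, Feb 20, Feb 21, Feb 22, Feb 23, Feb 26, Feb 27, Feb 28, Mar 1, Mar 2, skipping weekends) reaches Friday, 2029-03-02.
Adding 25 calendar days to 2029-03-02 gives 2029-03-27, which is the date on which the release becomes due.

2029-03-27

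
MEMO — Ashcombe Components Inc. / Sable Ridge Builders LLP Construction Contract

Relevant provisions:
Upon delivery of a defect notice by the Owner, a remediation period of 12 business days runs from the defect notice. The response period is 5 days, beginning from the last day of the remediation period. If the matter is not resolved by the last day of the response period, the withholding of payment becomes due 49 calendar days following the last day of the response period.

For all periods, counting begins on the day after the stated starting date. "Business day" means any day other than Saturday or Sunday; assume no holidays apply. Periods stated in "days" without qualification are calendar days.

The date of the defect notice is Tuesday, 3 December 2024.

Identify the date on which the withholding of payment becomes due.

The last day of the remediation period: 12 business days after Tuesday, 3 December 2024, skipping weekends — Dec 4, Dec 5, Dec 6, Dec 9, …, Dec 17, Dec 18, Dec 19 — lands on Thursday, 19 December 2024.
Adding 5 calendar days to 19 December 2024 gives 24 December 2024, which is the last day of the response period.
The date on which the withholding of payment becomes due: 49 calendar days after 24 December 2024 is 11 February 2025.

11 February 2025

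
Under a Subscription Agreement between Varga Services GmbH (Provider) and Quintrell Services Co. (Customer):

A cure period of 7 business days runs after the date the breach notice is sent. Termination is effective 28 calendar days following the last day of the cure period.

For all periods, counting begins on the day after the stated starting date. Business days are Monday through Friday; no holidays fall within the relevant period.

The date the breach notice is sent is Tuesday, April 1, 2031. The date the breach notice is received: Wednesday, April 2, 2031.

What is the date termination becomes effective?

May 8, 2031

From Tuesday, April 1, 2031, 7 business days (Apr 2, Apr 3, Apr 4, Apr 7, Apr 8, Apr 9, Apr 10, skipping weekends) brings us to Thursday, April 10, 2031, which is the last day of the cure period.
Adding 28 calendar days to April 10, 2031 gives May 8, 2031, which is the date termination becomes effective.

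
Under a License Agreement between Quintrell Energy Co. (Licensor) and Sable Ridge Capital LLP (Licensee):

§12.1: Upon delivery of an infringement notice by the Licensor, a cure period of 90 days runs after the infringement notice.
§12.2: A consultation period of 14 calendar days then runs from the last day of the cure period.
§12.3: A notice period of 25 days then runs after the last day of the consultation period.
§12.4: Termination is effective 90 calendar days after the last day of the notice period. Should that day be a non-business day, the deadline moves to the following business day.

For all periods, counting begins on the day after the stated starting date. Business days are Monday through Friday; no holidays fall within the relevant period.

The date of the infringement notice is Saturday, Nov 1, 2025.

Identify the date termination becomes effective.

Jun 8, 2026

The last day of the cure period: 90 calendar days after Nov 1, 2025 is Jan 30, 2026.
Adding 14 calendar days to Jan 30, 2026 gives Feb 13, 2026, which is the last day of the consultation period.
Adding 25 calendar days to Feb 13, 2026 gives Mar 10, 2026, which is the last day of the notice period.
The date termination becomes effective: 90 calendar days after Mar 10, 2026 is Jun 8, 2026. Jun 8, 2026 is a Monday, so no roll-forward applies.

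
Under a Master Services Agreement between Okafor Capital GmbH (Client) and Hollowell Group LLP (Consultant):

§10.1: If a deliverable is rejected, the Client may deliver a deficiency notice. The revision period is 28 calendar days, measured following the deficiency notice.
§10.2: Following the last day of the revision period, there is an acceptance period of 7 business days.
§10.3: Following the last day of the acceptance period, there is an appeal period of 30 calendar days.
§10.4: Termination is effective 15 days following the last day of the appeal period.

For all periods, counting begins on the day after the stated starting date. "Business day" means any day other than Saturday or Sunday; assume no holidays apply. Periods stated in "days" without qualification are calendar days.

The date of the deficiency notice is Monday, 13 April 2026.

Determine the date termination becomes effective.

4 July 2026

The last day of the revision period: 13 April 2026 + 28 days = 11 May 2026.
The last day of the acceptance period: 7 business days after Monday, 11 May 2026, skipping weekends — May 12, May 13, May 14, May 15, May 18, May 19, May 20 — lands on Wednesday, 20 May 2026.
Adding 30 calendar days to 20 May 2026 gives 19 June 2026, which is the last day of the appeal period.
The date termination becomes effective: 19 June 2026 + 15 days = 4 July 2026.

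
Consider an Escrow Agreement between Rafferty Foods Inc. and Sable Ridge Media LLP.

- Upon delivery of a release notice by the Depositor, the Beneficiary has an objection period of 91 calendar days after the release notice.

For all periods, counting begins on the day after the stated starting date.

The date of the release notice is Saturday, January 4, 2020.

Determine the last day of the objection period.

April 4, 2020

The last day of the objection period: 91 calendar days after January 4, 2020 is April 4, 2020.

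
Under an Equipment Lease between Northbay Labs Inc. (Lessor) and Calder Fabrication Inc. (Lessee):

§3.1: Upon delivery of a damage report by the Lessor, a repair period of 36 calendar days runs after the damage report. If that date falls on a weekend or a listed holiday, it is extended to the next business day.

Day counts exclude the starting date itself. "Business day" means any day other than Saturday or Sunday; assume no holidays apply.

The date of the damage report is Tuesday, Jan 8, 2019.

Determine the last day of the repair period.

Feb 13, 2019

The last day of the repair period: Jan 8, 2019 + 36 days = Feb 13, 2019. Feb 13, 2019 is a Wednesday, so no roll-forward applies.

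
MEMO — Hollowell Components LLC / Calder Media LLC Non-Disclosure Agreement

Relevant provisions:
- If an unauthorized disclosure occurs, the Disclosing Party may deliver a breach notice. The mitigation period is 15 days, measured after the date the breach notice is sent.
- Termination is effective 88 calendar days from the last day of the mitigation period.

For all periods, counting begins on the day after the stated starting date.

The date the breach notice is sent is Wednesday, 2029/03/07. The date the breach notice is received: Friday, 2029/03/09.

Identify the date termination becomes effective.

The last day of the mitigation period: 15 calendar days after 2029/03/07 is 2029/03/22.
Adding 88 calendar days to 2029/03/22 gives 2029/06/18, which is the date termination becomes effective.

2029/06/18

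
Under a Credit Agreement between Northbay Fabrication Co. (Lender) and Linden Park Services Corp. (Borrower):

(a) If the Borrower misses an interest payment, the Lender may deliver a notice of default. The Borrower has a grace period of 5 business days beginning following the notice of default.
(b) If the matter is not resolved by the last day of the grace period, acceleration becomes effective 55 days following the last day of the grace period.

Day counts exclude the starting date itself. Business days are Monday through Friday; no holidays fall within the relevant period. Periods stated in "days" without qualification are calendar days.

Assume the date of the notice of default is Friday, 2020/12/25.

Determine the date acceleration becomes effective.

From Friday, 2020/12/25, 5 business days (Dec 28, Dec 29, Dec 30, Dec 31, Jan 1, skipping weekends) brings us to Friday, 2021/01/01, which is the last day of the grace period.
The date acceleration becomes effective: 2021/01/01 + 55 days = 2021/02/25.

2021/02/25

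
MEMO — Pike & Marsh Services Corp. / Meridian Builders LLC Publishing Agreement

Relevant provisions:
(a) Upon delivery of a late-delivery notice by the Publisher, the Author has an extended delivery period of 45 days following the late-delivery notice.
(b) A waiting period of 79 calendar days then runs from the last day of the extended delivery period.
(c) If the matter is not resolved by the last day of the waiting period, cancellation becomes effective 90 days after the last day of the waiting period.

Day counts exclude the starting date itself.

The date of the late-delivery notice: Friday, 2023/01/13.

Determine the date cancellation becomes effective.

2023/08/15

The last day of the extended delivery period: 45 calendar days after 2023/01/13 is 2023/02/27.
Adding 79 calendar days to 2023/02/27 gives 2023/05/17, which is the last day of the waiting period.
Adding 90 calendar days to 2023/05/17 gives 2023/08/15, which is the date cancellation becomes effective.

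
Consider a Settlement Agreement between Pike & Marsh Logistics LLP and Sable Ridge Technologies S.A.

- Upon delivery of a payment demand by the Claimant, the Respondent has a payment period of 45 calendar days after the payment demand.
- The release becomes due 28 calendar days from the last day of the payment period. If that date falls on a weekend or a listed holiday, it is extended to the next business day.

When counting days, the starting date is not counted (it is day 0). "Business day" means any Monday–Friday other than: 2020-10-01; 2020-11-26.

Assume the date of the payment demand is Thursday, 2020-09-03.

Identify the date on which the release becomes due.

2020-11-16

The last day of the payment period: 2020-09-03 + 45 days = 2020-10-18.
Adding 28 calendar days to 2020-10-18 gives 2020-11-15, which is the date on which the release becomes due. That falls on a Sunday, so it rolls to the next business day, Monday, 2020-11-16.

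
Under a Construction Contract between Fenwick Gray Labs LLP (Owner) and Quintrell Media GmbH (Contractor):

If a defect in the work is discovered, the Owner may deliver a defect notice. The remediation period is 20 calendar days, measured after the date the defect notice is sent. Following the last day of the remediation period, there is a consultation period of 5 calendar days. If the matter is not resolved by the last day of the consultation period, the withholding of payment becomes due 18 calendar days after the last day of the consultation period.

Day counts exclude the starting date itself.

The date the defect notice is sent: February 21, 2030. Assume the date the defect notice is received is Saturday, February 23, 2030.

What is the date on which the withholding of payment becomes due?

Adding 20 calendar days to February 21, 2030 gives March 13, 2030, which is the last day of the remediation period.
The last day of the consultation period: 5 calendar days after March 13, 2030 is March 18, 2030.
The date on which the withholding of payment becomes due: March 18, 2030 + 18 days = April 5, 2030.

April 5, 2030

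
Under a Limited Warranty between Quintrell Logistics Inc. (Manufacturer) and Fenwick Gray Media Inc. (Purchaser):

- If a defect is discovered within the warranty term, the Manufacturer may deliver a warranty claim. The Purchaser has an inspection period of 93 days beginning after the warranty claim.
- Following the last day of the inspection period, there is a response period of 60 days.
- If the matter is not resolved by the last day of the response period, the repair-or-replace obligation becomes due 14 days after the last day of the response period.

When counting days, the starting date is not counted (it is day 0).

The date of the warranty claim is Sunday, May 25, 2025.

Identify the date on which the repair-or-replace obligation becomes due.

The last day of the inspection period: May 25, 2025 + 93 days = Aug 26, 2025.
Adding 60 calendar days to Aug 26, 2025 gives Oct 25, 2025, which is the last day of the response period.
The date on which the repair-or-replace obligation becomes due: Oct 25, 2025 + 14 days = Nov 8, 2025.

Nov 8, 2025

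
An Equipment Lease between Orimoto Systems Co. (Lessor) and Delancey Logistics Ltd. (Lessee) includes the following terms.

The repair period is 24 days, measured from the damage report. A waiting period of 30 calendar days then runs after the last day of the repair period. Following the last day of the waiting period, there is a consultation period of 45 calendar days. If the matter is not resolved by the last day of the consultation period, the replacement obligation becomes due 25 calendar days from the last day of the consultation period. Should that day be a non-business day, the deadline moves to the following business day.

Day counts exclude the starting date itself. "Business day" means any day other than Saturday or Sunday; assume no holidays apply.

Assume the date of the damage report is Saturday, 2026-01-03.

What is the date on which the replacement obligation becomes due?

2026-05-07

Adding 24 calendar days to 2026-01-03 gives 2026-01-27, which is the last day of the repair period.
The last day of the waiting period: 30 calendar days after 2026-01-27 is 2026-02-26.
Adding 45 calendar days to 2026-02-26 gives 2026-04-12, which is the last day of the consultation period.
Adding 25 calendar days to 2026-04-12 gives 2026-05-07, which is the date on which the replacement obligation becomes due. 2026-05-07 is a Thursday, so no roll-forward applies.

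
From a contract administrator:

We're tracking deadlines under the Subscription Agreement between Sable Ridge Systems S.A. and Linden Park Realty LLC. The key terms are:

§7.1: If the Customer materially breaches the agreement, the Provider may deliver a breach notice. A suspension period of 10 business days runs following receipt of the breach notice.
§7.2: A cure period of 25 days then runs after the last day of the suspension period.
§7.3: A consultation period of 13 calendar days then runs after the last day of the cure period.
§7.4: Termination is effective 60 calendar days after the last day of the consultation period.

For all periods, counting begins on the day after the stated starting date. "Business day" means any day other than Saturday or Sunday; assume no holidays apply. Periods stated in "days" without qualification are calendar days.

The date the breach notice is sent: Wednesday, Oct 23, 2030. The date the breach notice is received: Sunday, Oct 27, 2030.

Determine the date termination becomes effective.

Feb 14, 2031

The last day of the suspension period: counting 10 business days from Sunday, Oct 27, 2030 (Oct 28, Oct 29, Oct 30, Oct 31, Nov 1, Nov 4, Nov 5, Nov 6, Nov 7, Nov 8, skipping weekends) reaches Friday, Nov 8, 2030.
Adding 25 calendar days to Nov 8, 2030 gives Dec 3, 2030, which is the last day of the cure period.
Adding 13 calendar days to Dec 3, 2030 gives Dec 16, 2030, which is the last day of the consultation period.
The date termination becomes effective: Dec 16, 2030 + 60 days = Feb 14, 2031.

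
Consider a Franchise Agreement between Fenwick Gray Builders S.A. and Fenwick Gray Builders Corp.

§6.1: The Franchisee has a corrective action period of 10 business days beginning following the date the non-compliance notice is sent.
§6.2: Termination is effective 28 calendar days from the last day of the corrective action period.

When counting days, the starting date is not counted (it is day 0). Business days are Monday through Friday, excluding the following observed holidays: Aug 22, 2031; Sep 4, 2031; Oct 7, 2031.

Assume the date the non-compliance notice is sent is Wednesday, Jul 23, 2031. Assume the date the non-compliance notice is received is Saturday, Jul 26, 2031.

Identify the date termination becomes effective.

The last day of the corrective action period: 10 business days after Wednesday, Jul 23, 2031, skipping weekends — Jul 24, Jul 25, Jul 28, Jul 29, Jul 30, Jul 31, Aug 1, Aug 4, Aug 5, Aug 6 — lands on Wednesday, Aug 6, 2031.
Adding 28 calendar days to Aug 6, 2031 gives Sep 3, 2031, which is the date termination becomes effective.

Sep 3, 2031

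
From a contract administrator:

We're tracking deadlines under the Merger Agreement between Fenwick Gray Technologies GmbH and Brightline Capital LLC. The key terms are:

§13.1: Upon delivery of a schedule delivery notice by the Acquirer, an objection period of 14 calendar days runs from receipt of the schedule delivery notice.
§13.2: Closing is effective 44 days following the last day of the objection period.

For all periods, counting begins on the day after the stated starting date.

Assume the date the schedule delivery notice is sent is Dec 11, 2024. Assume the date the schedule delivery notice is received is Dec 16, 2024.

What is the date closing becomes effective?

Feb 12, 2025

The last day of the objection period: 14 calendar days after Dec 16, 2024 is Dec 30, 2024.
Adding 44 calendar days to Dec 30, 2024 gives Feb 12, 2025, which is the date closing becomes effective.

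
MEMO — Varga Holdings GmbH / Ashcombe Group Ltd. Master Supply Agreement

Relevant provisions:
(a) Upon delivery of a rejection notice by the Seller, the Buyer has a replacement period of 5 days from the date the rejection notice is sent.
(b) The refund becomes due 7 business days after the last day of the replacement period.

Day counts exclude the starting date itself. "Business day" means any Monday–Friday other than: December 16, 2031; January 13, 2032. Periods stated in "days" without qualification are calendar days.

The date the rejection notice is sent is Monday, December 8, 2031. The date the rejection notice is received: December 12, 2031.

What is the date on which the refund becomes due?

Adding 5 calendar days to December 8, 2031 gives December 13, 2031, which is the last day of the replacement period.
The date on which the refund becomes due: counting 7 business days from Saturday, December 13, 2031 (Dec 15, Dec 17, Dec 18, Dec 19, Dec 22, Dec 23, Dec 24, skipping weekends and the listed holiday on Dec 16) reaches Wednesday, December 24, 2031.

December 24, 2031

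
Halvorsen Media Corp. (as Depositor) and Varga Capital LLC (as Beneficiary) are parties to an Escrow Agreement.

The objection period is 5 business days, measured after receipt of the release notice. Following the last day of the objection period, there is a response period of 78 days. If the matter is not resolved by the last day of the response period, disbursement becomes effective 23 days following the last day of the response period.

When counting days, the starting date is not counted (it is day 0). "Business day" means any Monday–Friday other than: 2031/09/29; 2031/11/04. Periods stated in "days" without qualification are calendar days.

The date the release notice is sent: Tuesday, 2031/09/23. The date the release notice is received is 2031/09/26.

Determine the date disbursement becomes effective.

From Friday, 2031/09/26, 5 business days (Sep 30, Oct 1, Oct 2, Oct 3, Oct 6, skipping weekends and the listed holiday on Sep 29) brings us to Monday, 2031/10/06, which is the last day of the objection period.
The last day of the response period: 2031/10/06 + 78 days = 2031/12/23.
The date disbursement becomes effective: 2031/12/23 + 23 days = 2032/01/15.

2032/01/15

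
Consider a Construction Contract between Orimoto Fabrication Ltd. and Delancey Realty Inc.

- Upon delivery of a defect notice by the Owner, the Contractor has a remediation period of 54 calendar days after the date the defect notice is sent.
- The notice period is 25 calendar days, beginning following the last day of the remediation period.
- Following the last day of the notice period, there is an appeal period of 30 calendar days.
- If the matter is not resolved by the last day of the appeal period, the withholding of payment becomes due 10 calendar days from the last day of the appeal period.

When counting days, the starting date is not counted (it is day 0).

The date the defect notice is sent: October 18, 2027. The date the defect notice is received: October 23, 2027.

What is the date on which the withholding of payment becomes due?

February 14, 2028

The last day of the remediation period: 54 calendar days after October 18, 2027 is December 11, 2027.
Adding 25 calendar days to December 11, 2027 gives January 5, 2028, which is the last day of the notice period.
Adding 30 calendar days to January 5, 2028 gives February 4, 2028, which is the last day of the appeal period.
Adding 10 calendar days to February 4, 2028 gives February 14, 2028, which is the date on which the withholding of payment becomes due.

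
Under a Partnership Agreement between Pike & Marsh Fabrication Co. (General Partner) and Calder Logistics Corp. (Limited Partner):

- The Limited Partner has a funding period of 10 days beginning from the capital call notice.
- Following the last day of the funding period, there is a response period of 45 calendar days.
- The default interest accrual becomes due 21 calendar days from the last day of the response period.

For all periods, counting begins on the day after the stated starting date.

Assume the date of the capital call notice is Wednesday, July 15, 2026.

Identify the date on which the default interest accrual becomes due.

The last day of the funding period: 10 calendar days after July 15, 2026 is July 25, 2026.
The last day of the response period: 45 calendar days after July 25, 2026 is September 8, 2026.
The date on which the default interest accrual becomes due: 21 calendar days after September 8, 2026 is September 29, 2026.

September 29, 2026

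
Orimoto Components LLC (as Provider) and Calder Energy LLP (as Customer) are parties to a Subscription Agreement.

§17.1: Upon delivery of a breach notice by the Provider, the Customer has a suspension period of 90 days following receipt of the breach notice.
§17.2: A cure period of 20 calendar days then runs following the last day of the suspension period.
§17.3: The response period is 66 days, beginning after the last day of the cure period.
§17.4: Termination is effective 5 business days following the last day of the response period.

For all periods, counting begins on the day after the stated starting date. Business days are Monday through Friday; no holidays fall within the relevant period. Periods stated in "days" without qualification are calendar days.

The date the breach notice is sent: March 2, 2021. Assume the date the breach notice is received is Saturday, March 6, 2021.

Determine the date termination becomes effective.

September 3, 2021

The last day of the suspension period: March 6, 2021 + 90 days = June 4, 2021.
The last day of the cure period: 20 calendar days after June 4, 2021 is June 24, 2021.
The last day of the response period: 66 calendar days after June 24, 2021 is August 29, 2021.
The date termination becomes effective: 5 business days after Sunday, August 29, 2021, skipping weekends — Aug 30, Aug 31, Sep 1, Sep 2, Sep 3 — lands on Friday, September 3, 2021.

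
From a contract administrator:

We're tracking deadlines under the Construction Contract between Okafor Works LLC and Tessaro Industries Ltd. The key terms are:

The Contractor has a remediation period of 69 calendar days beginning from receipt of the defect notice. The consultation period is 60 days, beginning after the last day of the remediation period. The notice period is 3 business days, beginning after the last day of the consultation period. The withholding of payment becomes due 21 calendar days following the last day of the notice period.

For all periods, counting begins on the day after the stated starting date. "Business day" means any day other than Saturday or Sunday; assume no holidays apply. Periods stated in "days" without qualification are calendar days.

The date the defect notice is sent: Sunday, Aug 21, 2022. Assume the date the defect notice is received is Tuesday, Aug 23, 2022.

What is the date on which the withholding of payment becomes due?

The last day of the remediation period: Aug 23, 2022 + 69 days = Oct 31, 2022.
The last day of the consultation period: Oct 31, 2022 + 60 days = Dec 30, 2022.
The last day of the notice period: counting 3 business days from Friday, Dec 30, 2022 (Jan 2, Jan 3, Jan 4, skipping weekends) reaches Wednesday, Jan 4, 2023.
Adding 21 calendar days to Jan 4, 2023 gives Jan 25, 2023, which is the date on which the withholding of payment becomes due.

Jan 25, 2023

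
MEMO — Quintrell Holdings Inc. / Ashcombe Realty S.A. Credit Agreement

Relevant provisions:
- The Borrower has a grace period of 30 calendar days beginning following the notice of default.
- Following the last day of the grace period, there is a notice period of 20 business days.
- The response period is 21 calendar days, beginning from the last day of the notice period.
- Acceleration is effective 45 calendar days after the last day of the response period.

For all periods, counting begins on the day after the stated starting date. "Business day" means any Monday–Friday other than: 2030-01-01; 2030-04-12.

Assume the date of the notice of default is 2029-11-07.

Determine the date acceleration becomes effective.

2030-03-14

Adding 30 calendar days to 2029-11-07 gives 2029-12-07, which is the last day of the grace period.
From Friday, 2029-12-07, 20 business days (Dec 10, Dec 11, Dec 12, Dec 13, …, Jan 3, Jan 4, Jan 7, skipping weekends and the listed holiday on Jan 1) brings us to Monday, 2030-01-07, which is the last day of the notice period.
The last day of the response period: 2030-01-07 + 21 days = 2030-01-28.
The date acceleration becomes effective: 45 calendar days after 2030-01-28 is 2030-03-14.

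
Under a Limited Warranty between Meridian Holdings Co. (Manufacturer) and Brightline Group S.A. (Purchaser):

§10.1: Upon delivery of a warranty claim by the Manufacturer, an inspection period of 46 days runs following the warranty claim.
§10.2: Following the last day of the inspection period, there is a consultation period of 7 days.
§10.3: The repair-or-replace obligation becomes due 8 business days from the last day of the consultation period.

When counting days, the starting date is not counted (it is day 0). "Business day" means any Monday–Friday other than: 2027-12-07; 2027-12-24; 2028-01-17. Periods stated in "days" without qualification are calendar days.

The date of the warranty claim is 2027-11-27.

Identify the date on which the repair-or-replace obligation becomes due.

The last day of the inspection period: 46 calendar days after 2027-11-27 is 2028-01-12.
The last day of the consultation period: 2028-01-12 + 7 days = 2028-01-19.
The date on which the repair-or-replace obligation becomes due: 8 business days after Wednesday, 2028-01-19, skipping weekends — Jan 20, Jan 21, Jan 24, Jan 25, Jan 26, Jan 27, Jan 28, Jan 31 — lands on Monday, 2028-01-31.

2028-01-31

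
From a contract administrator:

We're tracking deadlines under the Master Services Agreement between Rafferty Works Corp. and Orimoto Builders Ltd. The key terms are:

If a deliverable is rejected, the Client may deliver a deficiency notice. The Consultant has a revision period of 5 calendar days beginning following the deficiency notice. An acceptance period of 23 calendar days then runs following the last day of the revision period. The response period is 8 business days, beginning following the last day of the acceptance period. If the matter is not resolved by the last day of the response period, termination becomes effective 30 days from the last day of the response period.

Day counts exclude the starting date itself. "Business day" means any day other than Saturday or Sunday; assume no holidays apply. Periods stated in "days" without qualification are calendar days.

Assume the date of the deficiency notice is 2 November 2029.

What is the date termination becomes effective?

11 January 2030

The last day of the revision period: 2 November 2029 + 5 days = 7 November 2029.
The last day of the acceptance period: 7 November 2029 + 23 days = 30 November 2029.
From Friday, 30 November 2029, 8 business days (Dec 3, Dec 4, Dec 5, Dec 6, Dec 7, Dec 10, Dec 11, Dec 12, skipping weekends) brings us to Wednesday, 12 December 2029, which is the last day of the response period.
Adding 30 calendar days to 12 December 2029 gives 11 January 2030, which is the date termination becomes effective.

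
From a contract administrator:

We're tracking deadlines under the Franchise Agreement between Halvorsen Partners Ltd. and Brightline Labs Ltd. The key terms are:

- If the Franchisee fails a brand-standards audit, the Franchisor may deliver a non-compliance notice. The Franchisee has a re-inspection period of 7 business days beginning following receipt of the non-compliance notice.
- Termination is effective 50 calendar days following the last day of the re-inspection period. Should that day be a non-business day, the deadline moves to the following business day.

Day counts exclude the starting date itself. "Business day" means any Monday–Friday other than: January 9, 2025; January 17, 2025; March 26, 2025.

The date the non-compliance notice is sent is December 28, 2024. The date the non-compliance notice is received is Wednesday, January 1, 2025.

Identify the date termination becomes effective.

From Wednesday, January 1, 2025, 7 business days (Jan 2, Jan 3, Jan 6, Jan 7, Jan 8, Jan 10, Jan 13, skipping weekends and the listed holiday on Jan 9) brings us to Monday, January 13, 2025, which is the last day of the re-inspection period.
The date termination becomes effective: January 13, 2025 + 50 days = March 4, 2025. March 4, 2025 is a Tuesday and is not a listed holiday, so no roll-forward applies.

March 4, 2025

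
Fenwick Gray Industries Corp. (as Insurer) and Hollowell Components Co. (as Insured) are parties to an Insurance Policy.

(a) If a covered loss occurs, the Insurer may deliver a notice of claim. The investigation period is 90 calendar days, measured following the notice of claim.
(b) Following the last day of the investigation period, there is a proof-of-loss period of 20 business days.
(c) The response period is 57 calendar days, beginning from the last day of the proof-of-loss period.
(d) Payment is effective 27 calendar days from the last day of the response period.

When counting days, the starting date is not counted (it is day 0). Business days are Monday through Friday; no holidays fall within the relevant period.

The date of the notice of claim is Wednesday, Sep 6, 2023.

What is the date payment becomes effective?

Mar 26, 2024

The last day of the investigation period: Sep 6, 2023 + 90 days = Dec 5, 2023.
The last day of the proof-of-loss period: 20 business days after Tuesday, Dec 5, 2023, skipping weekends — Dec 6, Dec 7, Dec 8, Dec 11, …, Dec 29, Jan 1, Jan 2 — lands on Tuesday, Jan 2, 2024.
Adding 57 calendar days to Jan 2, 2024 gives Feb 28, 2024, which is the last day of the response period.
The date payment becomes effective: Feb 28, 2024 + 27 days = Mar 26, 2024.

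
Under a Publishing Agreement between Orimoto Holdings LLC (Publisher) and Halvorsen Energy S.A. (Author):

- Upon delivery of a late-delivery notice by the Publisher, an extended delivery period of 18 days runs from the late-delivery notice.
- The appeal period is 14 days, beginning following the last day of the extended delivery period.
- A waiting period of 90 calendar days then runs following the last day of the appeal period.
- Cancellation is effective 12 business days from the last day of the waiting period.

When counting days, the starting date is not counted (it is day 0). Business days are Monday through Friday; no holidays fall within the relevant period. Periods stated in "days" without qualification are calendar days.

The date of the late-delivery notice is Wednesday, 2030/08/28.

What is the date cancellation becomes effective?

Adding 18 calendar days to 2030/08/28 gives 2030/09/15, which is the last day of the extended delivery period.
The last day of the appeal period: 14 calendar days after 2030/09/15 is 2030/09/29.
The last day of the waiting period: 2030/09/29 + 90 days = 2030/12/28.
The date cancellation becomes effective: counting 12 business days from Saturday, 2030/12/28 (Dec 30, Dec 31, Jan 1, Jan 2, …, Jan 10, Jan 13, Jan 14, skipping weekends) reaches Tuesday, 2031/01/14.

2031/01/14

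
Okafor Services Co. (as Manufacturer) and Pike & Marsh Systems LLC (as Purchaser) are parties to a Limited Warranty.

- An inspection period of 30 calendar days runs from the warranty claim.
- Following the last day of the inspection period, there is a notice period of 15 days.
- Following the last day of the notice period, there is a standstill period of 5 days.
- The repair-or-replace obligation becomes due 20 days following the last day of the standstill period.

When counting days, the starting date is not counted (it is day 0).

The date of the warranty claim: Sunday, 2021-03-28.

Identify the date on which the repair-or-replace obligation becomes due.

Adding 30 calendar days to 2021-03-28 gives 2021-04-27, which is the last day of the inspection period.
Adding 15 calendar days to 2021-04-27 gives 2021-05-12, which is the last day of the notice period.
The last day of the standstill period: 2021-05-12 + 5 days = 2021-05-17.
Adding 20 calendar days to 2021-05-17 gives 2021-06-06, which is the date on which the repair-or-replace obligation becomes due.

2021-06-06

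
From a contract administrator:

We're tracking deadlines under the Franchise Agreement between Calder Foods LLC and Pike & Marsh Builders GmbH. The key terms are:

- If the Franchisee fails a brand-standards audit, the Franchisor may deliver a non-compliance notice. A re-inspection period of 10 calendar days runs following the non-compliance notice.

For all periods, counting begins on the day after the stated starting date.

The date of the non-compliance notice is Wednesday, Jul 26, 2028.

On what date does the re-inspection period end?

Aug 5, 2028

Adding 10 calendar days to Jul 26, 2028 gives Aug 5, 2028, which is the last day of the re-inspection period.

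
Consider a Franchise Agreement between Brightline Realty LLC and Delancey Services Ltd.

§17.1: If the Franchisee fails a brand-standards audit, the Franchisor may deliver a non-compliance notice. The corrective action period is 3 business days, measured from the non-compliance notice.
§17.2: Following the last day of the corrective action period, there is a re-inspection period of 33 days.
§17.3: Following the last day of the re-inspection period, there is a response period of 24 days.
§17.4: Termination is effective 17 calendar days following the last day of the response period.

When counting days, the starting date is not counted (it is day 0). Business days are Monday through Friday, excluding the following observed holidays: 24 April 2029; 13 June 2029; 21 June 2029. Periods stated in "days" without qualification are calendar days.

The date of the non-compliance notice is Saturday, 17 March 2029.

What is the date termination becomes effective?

3 June 2029

From Saturday, 17 March 2029, 3 business days (Mar 19, Mar 20, Mar 21, skipping weekends) brings us to Wednesday, 21 March 2029, which is the last day of the corrective action period.
The last day of the re-inspection period: 33 calendar days after 21 March 2029 is 23 April 2029.
The last day of the response period: 23 April 2029 + 24 days = 17 May 2029.
The date termination becomes effective: 17 calendar days after 17 May 2029 is 3 June 2029.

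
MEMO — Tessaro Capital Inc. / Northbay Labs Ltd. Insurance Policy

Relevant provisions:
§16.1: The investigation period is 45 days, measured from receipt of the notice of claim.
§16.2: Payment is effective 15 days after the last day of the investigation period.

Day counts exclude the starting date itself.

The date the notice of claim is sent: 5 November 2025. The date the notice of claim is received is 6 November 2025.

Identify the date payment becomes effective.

The last day of the investigation period: 45 calendar days after 6 November 2025 is 21 December 2025.
The date payment becomes effective: 15 calendar days after 21 December 2025 is 5 January 2026.

5 January 2026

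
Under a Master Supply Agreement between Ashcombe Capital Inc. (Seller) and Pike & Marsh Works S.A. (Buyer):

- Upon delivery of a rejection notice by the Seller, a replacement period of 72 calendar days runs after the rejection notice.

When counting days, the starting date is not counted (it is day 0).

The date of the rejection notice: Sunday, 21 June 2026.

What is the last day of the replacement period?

The last day of the replacement period: 21 June 2026 + 72 days = 1 September 2026.

1 September 2026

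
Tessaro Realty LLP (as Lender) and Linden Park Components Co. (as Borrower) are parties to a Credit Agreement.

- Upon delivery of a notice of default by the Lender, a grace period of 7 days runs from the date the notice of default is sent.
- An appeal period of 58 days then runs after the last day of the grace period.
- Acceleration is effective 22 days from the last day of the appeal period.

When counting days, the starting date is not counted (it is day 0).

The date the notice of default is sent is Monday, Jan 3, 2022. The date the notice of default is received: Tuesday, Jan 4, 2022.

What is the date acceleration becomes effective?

Mar 31, 2022

Adding 7 calendar days to Jan 3, 2022 gives Jan 10, 2022, which is the last day of the grace period.
Adding 58 calendar days to Jan 10, 2022 gives Mar 9, 2022, which is the last day of the appeal period.
The date acceleration becomes effective: Mar 9, 2022 + 22 days = Mar 31, 2022.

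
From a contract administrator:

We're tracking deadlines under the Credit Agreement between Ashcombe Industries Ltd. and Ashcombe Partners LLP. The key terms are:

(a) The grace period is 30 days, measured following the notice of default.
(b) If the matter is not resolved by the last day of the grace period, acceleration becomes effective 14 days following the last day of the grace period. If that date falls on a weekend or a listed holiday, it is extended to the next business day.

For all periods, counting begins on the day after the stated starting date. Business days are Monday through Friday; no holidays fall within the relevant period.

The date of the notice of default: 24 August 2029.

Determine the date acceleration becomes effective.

8 October 2029

Adding 30 calendar days to 24 August 2029 gives 23 September 2029, which is the last day of the grace period.
The date acceleration becomes effective: 23 September 2029 + 14 days = 7 October 2029. That falls on a Sunday, so it rolls to the next business day, Monday, 8 October 2029.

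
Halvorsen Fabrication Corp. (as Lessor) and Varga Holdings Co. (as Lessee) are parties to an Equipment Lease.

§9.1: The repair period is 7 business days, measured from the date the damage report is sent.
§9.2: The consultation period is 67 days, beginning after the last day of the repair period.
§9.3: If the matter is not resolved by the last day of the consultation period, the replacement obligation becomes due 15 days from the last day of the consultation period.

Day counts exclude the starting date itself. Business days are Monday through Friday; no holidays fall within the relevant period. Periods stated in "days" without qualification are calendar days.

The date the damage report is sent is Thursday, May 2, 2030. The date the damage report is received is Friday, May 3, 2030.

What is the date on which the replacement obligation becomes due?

August 3, 2030

From Thursday, May 2, 2030, 7 business days (May 3, May 6, May 7, May 8, May 9, May 10, May 13, skipping weekends) brings us to Monday, May 13, 2030, which is the last day of the repair period.
The last day of the consultation period: 67 calendar days after May 13, 2030 is July 19, 2030.
The date on which the replacement obligation becomes due: 15 calendar days after July 19, 2030 is August 3, 2030.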